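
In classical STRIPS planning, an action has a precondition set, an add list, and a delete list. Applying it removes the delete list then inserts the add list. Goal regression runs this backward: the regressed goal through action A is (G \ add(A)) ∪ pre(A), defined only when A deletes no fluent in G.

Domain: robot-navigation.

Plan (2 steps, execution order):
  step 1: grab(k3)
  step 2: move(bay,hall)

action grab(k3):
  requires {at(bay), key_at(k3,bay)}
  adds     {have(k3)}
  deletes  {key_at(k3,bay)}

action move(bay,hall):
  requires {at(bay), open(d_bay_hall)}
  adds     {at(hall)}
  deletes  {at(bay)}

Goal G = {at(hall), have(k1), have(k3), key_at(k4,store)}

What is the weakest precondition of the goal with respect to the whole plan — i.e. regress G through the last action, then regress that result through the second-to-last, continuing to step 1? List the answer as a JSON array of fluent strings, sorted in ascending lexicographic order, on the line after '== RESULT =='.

Work backward from the goal:
  through step 2 (move(bay,hall)): drop {at(hall)}, keep {have(k1), have(k3), key_at(k4,store)}, require {at(bay), open(d_bay_hall)}
    → {at(bay), have(k1), have(k3), key_at(k4,store), open(d_bay_hall)}
  through step 1 (grab(k3)): drop {have(k3)}, keep {at(bay), have(k1), key_at(k4,store), open(d_bay_hall)}, require {at(bay), key_at(k3,bay)}
    → {at(bay), have(k1), key_at(k3,bay), key_at(k4,store), open(d_bay_hall)}

== RESULT ==
["at(bay)", "have(k1)", "key_at(k3,bay)", "key_at(k4,store)", "open(d_bay_hall)"]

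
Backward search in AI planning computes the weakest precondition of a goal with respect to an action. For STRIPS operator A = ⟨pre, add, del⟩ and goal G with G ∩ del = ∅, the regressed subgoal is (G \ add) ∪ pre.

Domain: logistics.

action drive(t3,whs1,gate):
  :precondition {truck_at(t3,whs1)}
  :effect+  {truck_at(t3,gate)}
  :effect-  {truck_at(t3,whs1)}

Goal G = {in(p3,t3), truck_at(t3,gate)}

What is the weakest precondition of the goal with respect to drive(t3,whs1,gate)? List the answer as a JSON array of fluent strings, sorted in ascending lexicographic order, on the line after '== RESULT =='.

Regress:
  G ∩ del = {}  (empty — regression defined)
  G \ add = {in(p3,t3), truck_at(t3,gate)} \ {truck_at(t3,gate)} = {in(p3,t3)}
  ∪ pre   = {in(p3,t3)} ∪ {truck_at(t3,whs1)}
          = {in(p3,t3), truck_at(t3,whs1)}

== RESULT ==
["in(p3,t3)", "truck_at(t3,whs1)"]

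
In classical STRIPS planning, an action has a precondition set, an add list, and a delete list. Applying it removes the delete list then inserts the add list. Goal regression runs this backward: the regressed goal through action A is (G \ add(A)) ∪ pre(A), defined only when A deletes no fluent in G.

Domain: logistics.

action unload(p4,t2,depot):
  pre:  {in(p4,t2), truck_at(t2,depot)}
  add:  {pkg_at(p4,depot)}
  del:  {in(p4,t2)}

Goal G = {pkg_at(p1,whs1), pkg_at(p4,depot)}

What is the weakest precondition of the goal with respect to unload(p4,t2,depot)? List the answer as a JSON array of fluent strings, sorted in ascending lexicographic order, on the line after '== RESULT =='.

Regress:
  G ∩ del = {}  (empty — regression defined)
  G \ add = {pkg_at(p1,whs1), pkg_at(p4,depot)} \ {pkg_at(p4,depot)} = {pkg_at(p1,whs1)}
  ∪ pre   = {pkg_at(p1,whs1)} ∪ {in(p4,t2), truck_at(t2,depot)}
          = {in(p4,t2), pkg_at(p1,whs1), truck_at(t2,depot)}

== RESULT ==
["in(p4,t2)", "pkg_at(p1,whs1)", "truck_at(t2,depot)"]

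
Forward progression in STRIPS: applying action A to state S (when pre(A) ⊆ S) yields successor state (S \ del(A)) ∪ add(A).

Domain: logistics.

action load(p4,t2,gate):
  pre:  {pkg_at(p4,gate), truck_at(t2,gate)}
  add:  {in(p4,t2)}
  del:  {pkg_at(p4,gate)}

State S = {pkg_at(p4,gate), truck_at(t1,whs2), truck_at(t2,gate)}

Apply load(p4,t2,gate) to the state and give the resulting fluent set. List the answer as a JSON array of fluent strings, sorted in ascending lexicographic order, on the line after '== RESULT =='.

Compute (S \ del) ∪ add:
  pre ⊆ S: {pkg_at(p4,gate), truck_at(t2,gate)} ⊆ S  — applicable
  S \ del = {truck_at(t1,whs2), truck_at(t2,gate)}
  ∪ add   = {in(p4,t2), truck_at(t1,whs2), truck_at(t2,gate)}

== RESULT ==
["in(p4,t2)", "truck_at(t1,whs2)", "truck_at(t2,gate)"]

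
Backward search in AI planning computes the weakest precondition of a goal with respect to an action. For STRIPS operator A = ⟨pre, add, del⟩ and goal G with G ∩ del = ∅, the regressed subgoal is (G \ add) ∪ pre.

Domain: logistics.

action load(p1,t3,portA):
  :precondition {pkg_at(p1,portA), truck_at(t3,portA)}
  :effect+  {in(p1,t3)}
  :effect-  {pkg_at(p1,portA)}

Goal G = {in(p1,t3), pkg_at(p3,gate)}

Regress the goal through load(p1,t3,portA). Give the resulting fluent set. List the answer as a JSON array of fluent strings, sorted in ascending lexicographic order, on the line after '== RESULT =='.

Compute (G \ add) ∪ pre:
  G ∩ del = {}  (empty — regression defined)
  G \ add = {in(p1,t3), pkg_at(p3,gate)} \ {in(p1,t3)} = {pkg_at(p3,gate)}
  ∪ pre   = {pkg_at(p3,gate)} ∪ {pkg_at(p1,portA), truck_at(t3,portA)}
          = {pkg_at(p1,portA), pkg_at(p3,gate), truck_at(t3,portA)}

== RESULT ==
["pkg_at(p1,portA)", "pkg_at(p3,gate)", "truck_at(t3,portA)"]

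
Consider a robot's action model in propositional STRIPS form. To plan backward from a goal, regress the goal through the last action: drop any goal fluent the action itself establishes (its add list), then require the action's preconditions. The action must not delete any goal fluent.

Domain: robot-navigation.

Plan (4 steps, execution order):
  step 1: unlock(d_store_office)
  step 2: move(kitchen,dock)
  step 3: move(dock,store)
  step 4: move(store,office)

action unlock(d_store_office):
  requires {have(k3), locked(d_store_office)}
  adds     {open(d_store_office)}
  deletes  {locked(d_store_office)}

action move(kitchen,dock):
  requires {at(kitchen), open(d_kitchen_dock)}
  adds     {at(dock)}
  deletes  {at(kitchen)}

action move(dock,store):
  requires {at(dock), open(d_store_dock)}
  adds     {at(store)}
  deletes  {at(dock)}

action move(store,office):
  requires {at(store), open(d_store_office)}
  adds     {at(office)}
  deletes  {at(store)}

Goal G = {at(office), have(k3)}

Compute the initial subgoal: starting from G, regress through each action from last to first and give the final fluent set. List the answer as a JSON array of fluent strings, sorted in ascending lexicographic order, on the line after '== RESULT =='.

Regress step by step:
  through step 4 (move(store,office)): drop {at(office)}, keep {have(k3)}, require {at(store), open(d_store_office)}
    → {at(store), have(k3), open(d_store_office)}
  through step 3 (move(dock,store)): drop {at(store)}, keep {have(k3), open(d_store_office)}, require {at(dock), open(d_store_dock)}
    → {at(dock), have(k3), open(d_store_dock), open(d_store_office)}
  through step 2 (move(kitchen,dock)): drop {at(dock)}, keep {have(k3), open(d_store_dock), open(d_store_office)}, require {at(kitchen), open(d_kitchen_dock)}
    → {at(kitchen), have(k3), open(d_kitchen_dock), open(d_store_dock), open(d_store_office)}
  through step 1 (unlock(d_store_office)): drop {open(d_store_office)}, keep {at(kitchen), have(k3), open(d_kitchen_dock), open(d_store_dock)}, require {have(k3), locked(d_store_office)}
    → {at(kitchen), have(k3), locked(d_store_office), open(d_kitchen_dock), open(d_store_dock)}

== RESULT ==
["at(kitchen)", "have(k3)", "locked(d_store_office)", "open(d_kitchen_dock)", "open(d_store_dock)"]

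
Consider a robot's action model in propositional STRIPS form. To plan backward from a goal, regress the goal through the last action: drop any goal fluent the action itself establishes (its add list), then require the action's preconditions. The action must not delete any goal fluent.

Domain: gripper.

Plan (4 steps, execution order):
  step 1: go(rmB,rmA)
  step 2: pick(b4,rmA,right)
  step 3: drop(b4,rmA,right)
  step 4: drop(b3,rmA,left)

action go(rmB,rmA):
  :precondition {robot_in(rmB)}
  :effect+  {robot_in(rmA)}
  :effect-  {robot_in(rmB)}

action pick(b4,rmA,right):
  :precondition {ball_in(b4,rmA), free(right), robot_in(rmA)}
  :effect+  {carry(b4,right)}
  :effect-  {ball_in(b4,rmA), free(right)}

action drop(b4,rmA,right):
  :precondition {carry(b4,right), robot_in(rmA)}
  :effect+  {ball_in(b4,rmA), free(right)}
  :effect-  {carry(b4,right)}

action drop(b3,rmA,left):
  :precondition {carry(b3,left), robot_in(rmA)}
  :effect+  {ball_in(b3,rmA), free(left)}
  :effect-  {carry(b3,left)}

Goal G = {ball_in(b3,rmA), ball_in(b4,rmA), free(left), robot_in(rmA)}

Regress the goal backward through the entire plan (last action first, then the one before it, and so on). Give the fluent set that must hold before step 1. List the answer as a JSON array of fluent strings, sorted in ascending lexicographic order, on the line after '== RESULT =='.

Work backward from the goal:
  through step 4 (drop(b3,rmA,left)): drop {ball_in(b3,rmA), free(left)}, keep {ball_in(b4,rmA), robot_in(rmA)}, require {carry(b3,left), robot_in(rmA)}
    → {ball_in(b4,rmA), carry(b3,left), robot_in(rmA)}
  through step 3 (drop(b4,rmA,right)): drop {ball_in(b4,rmA)}, keep {carry(b3,left), robot_in(rmA)}, require {carry(b4,right), robot_in(rmA)}
    → {carry(b3,left), carry(b4,right), robot_in(rmA)}
  through step 2 (pick(b4,rmA,right)): drop {carry(b4,right)}, keep {carry(b3,left), robot_in(rmA)}, require {ball_in(b4,rmA), free(right), robot_in(rmA)}
    → {ball_in(b4,rmA), carry(b3,left), free(right), robot_in(rmA)}
  through step 1 (go(rmB,rmA)): drop {robot_in(rmA)}, keep {ball_in(b4,rmA), carry(b3,left), free(right)}, require {robot_in(rmB)}
    → {ball_in(b4,rmA), carry(b3,left), free(right), robot_in(rmB)}

== RESULT ==
["ball_in(b4,rmA)", "carry(b3,left)", "free(right)", "robot_in(rmB)"]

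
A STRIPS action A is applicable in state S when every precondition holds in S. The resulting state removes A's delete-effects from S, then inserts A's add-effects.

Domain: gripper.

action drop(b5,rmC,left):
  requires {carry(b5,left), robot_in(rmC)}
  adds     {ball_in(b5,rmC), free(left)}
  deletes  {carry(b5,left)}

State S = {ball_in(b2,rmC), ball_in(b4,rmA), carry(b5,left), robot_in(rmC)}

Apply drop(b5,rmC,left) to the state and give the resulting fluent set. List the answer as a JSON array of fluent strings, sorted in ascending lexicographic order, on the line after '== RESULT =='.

Progress:
  pre ⊆ S: {carry(b5,left), robot_in(rmC)} ⊆ S  — applicable
  S \ del = {ball_in(b2,rmC), ball_in(b4,rmA), robot_in(rmC)}
  ∪ add   = {ball_in(b2,rmC), ball_in(b4,rmA), ball_in(b5,rmC), free(left), robot_in(rmC)}

== RESULT ==
["ball_in(b2,rmC)", "ball_in(b4,rmA)", "ball_in(b5,rmC)", "free(left)", "robot_in(rmC)"]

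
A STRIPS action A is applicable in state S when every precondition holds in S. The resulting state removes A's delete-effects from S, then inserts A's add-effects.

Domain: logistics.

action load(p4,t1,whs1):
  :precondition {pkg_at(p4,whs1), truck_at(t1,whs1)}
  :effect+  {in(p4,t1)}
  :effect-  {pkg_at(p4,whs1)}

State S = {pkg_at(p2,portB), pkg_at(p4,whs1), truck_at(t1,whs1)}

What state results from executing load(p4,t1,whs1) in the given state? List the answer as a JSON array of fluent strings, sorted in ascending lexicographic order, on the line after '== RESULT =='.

Progress:
  pre ⊆ S: {pkg_at(p4,whs1), truck_at(t1,whs1)} ⊆ S  — applicable
  S \ del = {pkg_at(p2,portB), truck_at(t1,whs1)}
  ∪ add   = {in(p4,t1), pkg_at(p2,portB), truck_at(t1,whs1)}

== RESULT ==
["in(p4,t1)", "pkg_at(p2,portB)", "truck_at(t1,whs1)"]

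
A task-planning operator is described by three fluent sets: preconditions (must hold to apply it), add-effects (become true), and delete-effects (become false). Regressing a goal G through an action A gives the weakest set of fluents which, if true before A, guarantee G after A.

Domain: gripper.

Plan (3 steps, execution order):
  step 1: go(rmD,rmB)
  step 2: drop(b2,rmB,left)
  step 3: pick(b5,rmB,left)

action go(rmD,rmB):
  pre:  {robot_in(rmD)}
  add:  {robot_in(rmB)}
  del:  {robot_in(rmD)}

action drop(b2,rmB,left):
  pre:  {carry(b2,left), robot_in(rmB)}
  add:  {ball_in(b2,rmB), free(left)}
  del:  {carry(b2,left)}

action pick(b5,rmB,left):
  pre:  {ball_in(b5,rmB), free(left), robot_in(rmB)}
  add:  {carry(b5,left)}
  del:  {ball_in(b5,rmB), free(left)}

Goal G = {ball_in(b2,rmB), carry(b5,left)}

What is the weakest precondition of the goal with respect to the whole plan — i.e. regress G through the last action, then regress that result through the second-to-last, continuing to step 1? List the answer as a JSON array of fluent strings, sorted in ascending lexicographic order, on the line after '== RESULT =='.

Work backward from the goal:
  through step 3 (pick(b5,rmB,left)): drop {carry(b5,left)}, keep {ball_in(b2,rmB)}, require {ball_in(b5,rmB), free(left), robot_in(rmB)}
    → {ball_in(b2,rmB), ball_in(b5,rmB), free(left), robot_in(rmB)}
  through step 2 (drop(b2,rmB,left)): drop {ball_in(b2,rmB), free(left)}, keep {ball_in(b5,rmB), robot_in(rmB)}, require {carry(b2,left), robot_in(rmB)}
    → {ball_in(b5,rmB), carry(b2,left), robot_in(rmB)}
  through step 1 (go(rmD,rmB)): drop {robot_in(rmB)}, keep {ball_in(b5,rmB), carry(b2,left)}, require {robot_in(rmD)}
    → {ball_in(b5,rmB), carry(b2,left), robot_in(rmD)}

== RESULT ==
["ball_in(b5,rmB)", "carry(b2,left)", "robot_in(rmD)"]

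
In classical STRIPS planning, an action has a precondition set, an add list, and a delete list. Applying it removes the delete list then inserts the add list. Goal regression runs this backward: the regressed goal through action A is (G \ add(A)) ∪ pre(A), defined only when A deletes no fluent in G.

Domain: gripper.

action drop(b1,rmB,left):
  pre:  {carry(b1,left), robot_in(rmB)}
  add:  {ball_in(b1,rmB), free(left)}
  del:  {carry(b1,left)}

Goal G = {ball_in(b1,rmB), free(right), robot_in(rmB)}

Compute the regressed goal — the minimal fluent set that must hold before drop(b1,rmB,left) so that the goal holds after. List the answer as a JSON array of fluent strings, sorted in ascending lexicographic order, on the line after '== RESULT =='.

Compute (G \ add) ∪ pre:
  G ∩ del = {}  (empty — regression defined)
  G \ add = {ball_in(b1,rmB), free(right), robot_in(rmB)} \ {ball_in(b1,rmB), free(left)} = {free(right), robot_in(rmB)}
  ∪ pre   = {free(right), robot_in(rmB)} ∪ {carry(b1,left), robot_in(rmB)}
          = {carry(b1,left), free(right), robot_in(rmB)}

== RESULT ==
["carry(b1,left)", "free(right)", "robot_in(rmB)"]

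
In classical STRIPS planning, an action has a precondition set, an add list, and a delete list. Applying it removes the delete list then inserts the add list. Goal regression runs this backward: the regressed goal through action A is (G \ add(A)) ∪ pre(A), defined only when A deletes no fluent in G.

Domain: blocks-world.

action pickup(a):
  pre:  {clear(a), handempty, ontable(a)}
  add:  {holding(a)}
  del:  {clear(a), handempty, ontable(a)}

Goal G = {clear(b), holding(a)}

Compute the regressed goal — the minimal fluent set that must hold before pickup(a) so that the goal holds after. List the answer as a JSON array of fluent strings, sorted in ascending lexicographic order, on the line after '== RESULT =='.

Compute (G \ add) ∪ pre:
  G ∩ del = {}  (empty — regression defined)
  G \ add = {clear(b), holding(a)} \ {holding(a)} = {clear(b)}
  ∪ pre   = {clear(b)} ∪ {clear(a), handempty, ontable(a)}
          = {clear(a), clear(b), handempty, ontable(a)}

== RESULT ==
["clear(a)", "clear(b)", "handempty", "ontable(a)"]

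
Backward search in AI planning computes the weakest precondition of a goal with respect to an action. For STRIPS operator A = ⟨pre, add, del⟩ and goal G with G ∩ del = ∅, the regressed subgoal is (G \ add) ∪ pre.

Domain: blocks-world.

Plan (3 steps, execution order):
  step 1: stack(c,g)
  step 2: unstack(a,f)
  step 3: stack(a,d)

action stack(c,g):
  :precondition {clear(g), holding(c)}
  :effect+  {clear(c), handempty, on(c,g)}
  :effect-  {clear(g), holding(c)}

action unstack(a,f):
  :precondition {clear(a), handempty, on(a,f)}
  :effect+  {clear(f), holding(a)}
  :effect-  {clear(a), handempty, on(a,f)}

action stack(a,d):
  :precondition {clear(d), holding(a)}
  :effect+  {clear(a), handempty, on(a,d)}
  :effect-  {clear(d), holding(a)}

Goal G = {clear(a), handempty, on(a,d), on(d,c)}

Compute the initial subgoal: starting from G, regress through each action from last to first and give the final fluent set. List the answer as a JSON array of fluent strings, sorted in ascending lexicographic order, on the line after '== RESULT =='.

Regress step by step:
  through step 3 (stack(a,d)): drop {clear(a), handempty, on(a,d)}, keep {on(d,c)}, require {clear(d), holding(a)}
    → {clear(d), holding(a), on(d,c)}
  through step 2 (unstack(a,f)): drop {holding(a)}, keep {clear(d), on(d,c)}, require {clear(a), handempty, on(a,f)}
    → {clear(a), clear(d), handempty, on(a,f), on(d,c)}
  through step 1 (stack(c,g)): drop {handempty}, keep {clear(a), clear(d), on(a,f), on(d,c)}, require {clear(g), holding(c)}
    → {clear(a), clear(d), clear(g), holding(c), on(a,f), on(d,c)}

== RESULT ==
["clear(a)", "clear(d)", "clear(g)", "holding(c)", "on(a,f)", "on(d,c)"]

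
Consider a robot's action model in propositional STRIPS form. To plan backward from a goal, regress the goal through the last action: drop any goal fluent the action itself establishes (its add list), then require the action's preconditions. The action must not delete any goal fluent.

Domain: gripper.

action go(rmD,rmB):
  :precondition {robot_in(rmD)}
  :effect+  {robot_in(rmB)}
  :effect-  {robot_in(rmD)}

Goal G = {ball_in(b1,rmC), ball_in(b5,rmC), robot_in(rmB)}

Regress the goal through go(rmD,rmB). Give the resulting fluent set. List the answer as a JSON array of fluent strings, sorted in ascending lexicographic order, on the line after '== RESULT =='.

Regress:
  G ∩ del = {}  (empty — regression defined)
  G \ add = {ball_in(b1,rmC), ball_in(b5,rmC), robot_in(rmB)} \ {robot_in(rmB)} = {ball_in(b1,rmC), ball_in(b5,rmC)}
  ∪ pre   = {ball_in(b1,rmC), ball_in(b5,rmC)} ∪ {robot_in(rmD)}
          = {ball_in(b1,rmC), ball_in(b5,rmC), robot_in(rmD)}

== RESULT ==
["ball_in(b1,rmC)", "ball_in(b5,rmC)", "robot_in(rmD)"]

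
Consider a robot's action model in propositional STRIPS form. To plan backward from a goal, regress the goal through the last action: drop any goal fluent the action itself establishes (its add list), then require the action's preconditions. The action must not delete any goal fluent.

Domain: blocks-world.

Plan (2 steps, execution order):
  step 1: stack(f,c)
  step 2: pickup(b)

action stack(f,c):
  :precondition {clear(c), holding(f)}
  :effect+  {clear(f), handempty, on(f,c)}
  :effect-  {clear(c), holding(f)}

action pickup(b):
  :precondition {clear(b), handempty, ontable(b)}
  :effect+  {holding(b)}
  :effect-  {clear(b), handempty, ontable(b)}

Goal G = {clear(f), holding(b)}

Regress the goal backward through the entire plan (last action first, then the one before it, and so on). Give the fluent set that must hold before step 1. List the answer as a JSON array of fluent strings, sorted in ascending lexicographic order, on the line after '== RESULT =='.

Work backward from the goal:
  through step 2 (pickup(b)): drop {holding(b)}, keep {clear(f)}, require {clear(b), handempty, ontable(b)}
    → {clear(b), clear(f), handempty, ontable(b)}
  through step 1 (stack(f,c)): drop {clear(f), handempty}, keep {clear(b), ontable(b)}, require {clear(c), holding(f)}
    → {clear(b), clear(c), holding(f), ontable(b)}

== RESULT ==
["clear(b)", "clear(c)", "holding(f)", "ontable(b)"]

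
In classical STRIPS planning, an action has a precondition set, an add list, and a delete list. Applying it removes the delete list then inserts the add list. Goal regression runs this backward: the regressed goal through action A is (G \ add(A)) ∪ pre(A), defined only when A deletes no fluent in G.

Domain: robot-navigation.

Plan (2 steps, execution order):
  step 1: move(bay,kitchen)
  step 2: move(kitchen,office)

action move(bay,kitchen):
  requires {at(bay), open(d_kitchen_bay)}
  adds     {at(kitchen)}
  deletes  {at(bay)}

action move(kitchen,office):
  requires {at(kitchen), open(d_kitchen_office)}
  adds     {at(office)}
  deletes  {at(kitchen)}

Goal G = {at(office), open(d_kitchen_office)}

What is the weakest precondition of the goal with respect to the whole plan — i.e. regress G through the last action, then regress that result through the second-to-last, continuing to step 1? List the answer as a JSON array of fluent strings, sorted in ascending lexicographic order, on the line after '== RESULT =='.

Work backward from the goal:
  through step 2 (move(kitchen,office)): drop {at(office)}, keep {open(d_kitchen_office)}, require {at(kitchen), open(d_kitchen_office)}
    → {at(kitchen), open(d_kitchen_office)}
  through step 1 (move(bay,kitchen)): drop {at(kitchen)}, keep {open(d_kitchen_office)}, require {at(bay), open(d_kitchen_bay)}
    → {at(bay), open(d_kitchen_bay), open(d_kitchen_office)}

== RESULT ==
["at(bay)", "open(d_kitchen_bay)", "open(d_kitchen_office)"]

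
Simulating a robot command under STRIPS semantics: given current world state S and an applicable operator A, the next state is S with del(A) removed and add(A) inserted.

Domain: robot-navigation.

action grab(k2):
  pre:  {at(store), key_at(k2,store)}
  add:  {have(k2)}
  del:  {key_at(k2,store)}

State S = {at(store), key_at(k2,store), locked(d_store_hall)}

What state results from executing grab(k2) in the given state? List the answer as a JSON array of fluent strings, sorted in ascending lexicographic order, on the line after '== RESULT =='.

Compute (S \ del) ∪ add:
  pre ⊆ S: {at(store), key_at(k2,store)} ⊆ S  — applicable
  S \ del = {at(store), locked(d_store_hall)}
  ∪ add   = {at(store), have(k2), locked(d_store_hall)}

== RESULT ==
["at(store)", "have(k2)", "locked(d_store_hall)"]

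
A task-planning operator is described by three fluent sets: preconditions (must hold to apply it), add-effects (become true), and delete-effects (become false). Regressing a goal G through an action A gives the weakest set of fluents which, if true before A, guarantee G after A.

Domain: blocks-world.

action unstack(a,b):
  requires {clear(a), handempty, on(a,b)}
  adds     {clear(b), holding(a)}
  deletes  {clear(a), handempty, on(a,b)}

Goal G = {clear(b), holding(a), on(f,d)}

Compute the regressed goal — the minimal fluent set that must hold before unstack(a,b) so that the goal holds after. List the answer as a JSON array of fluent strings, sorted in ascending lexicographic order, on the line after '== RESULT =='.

Compute (G \ add) ∪ pre:
  G ∩ del = {}  (empty — regression defined)
  G \ add = {clear(b), holding(a), on(f,d)} \ {clear(b), holding(a)} = {on(f,d)}
  ∪ pre   = {on(f,d)} ∪ {clear(a), handempty, on(a,b)}
          = {clear(a), handempty, on(a,b), on(f,d)}

== RESULT ==
["clear(a)", "handempty", "on(a,b)", "on(f,d)"]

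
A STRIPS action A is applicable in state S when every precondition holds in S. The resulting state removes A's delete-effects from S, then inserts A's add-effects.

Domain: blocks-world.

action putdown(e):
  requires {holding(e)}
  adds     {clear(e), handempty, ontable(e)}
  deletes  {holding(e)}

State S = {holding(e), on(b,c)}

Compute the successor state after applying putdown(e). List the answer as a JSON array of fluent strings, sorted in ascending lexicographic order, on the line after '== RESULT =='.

Compute (S \ del) ∪ add:
  pre ⊆ S: {holding(e)} ⊆ S  — applicable
  S \ del = {on(b,c)}
  ∪ add   = {clear(e), handempty, on(b,c), ontable(e)}

== RESULT ==
["clear(e)", "handempty", "on(b,c)", "ontable(e)"]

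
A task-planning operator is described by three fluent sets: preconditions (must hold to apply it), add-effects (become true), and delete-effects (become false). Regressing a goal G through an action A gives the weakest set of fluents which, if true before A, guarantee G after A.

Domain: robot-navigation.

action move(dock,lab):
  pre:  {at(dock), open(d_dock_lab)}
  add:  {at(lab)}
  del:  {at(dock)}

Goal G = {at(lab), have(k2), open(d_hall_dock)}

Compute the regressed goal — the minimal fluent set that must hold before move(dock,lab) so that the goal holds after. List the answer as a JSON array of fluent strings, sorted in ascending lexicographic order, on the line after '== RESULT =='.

Compute (G \ add) ∪ pre:
  G ∩ del = {}  (empty — regression defined)
  G \ add = {at(lab), have(k2), open(d_hall_dock)} \ {at(lab)} = {have(k2), open(d_hall_dock)}
  ∪ pre   = {have(k2), open(d_hall_dock)} ∪ {at(dock), open(d_dock_lab)}
          = {at(dock), have(k2), open(d_dock_lab), open(d_hall_dock)}

== RESULT ==
["at(dock)", "have(k2)", "open(d_dock_lab)", "open(d_hall_dock)"]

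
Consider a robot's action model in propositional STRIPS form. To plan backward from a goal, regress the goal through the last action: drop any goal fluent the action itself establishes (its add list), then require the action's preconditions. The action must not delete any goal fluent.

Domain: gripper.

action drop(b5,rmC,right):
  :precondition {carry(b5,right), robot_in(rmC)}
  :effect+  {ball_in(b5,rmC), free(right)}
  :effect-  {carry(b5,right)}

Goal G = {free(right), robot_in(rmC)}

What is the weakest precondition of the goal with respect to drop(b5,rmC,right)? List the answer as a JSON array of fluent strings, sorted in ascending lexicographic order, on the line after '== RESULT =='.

Regress:
  G ∩ del = {}  (empty — regression defined)
  G \ add = {free(right), robot_in(rmC)} \ {ball_in(b5,rmC), free(right)} = {robot_in(rmC)}
  ∪ pre   = {robot_in(rmC)} ∪ {carry(b5,right), robot_in(rmC)}
          = {carry(b5,right), robot_in(rmC)}

== RESULT ==
["carry(b5,right)", "robot_in(rmC)"]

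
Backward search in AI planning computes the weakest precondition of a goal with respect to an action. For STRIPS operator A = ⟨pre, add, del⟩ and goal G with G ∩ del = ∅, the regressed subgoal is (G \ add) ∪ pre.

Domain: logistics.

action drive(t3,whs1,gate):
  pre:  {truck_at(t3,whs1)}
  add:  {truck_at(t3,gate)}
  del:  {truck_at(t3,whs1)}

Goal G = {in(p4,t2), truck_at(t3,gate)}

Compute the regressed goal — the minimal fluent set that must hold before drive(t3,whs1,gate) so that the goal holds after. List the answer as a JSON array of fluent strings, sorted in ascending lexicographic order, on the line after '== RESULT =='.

Regress:
  G ∩ del = {}  (empty — regression defined)
  G \ add = {in(p4,t2), truck_at(t3,gate)} \ {truck_at(t3,gate)} = {in(p4,t2)}
  ∪ pre   = {in(p4,t2)} ∪ {truck_at(t3,whs1)}
          = {in(p4,t2), truck_at(t3,whs1)}

== RESULT ==
["in(p4,t2)", "truck_at(t3,whs1)"]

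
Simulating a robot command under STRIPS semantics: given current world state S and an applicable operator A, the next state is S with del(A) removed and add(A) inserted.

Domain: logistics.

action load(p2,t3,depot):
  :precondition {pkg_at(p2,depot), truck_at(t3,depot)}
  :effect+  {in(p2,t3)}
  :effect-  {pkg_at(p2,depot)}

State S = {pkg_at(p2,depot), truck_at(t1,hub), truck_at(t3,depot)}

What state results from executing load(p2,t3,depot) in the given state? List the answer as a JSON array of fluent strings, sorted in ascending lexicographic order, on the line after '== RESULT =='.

Progress:
  pre ⊆ S: {pkg_at(p2,depot), truck_at(t3,depot)} ⊆ S  — applicable
  S \ del = {truck_at(t1,hub), truck_at(t3,depot)}
  ∪ add   = {in(p2,t3), truck_at(t1,hub), truck_at(t3,depot)}

== RESULT ==
["in(p2,t3)", "truck_at(t1,hub)", "truck_at(t3,depot)"]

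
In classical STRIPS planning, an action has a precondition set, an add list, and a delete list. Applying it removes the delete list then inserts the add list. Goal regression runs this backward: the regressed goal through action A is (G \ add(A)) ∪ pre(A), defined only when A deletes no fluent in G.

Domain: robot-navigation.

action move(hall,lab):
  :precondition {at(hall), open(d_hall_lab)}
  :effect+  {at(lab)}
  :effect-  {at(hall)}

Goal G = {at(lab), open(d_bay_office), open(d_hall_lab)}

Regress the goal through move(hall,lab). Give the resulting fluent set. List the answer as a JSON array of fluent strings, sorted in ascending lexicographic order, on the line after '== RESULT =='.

Regress:
  G ∩ del = {}  (empty — regression defined)
  G \ add = {at(lab), open(d_bay_office), open(d_hall_lab)} \ {at(lab)} = {open(d_bay_office), open(d_hall_lab)}
  ∪ pre   = {open(d_bay_office), open(d_hall_lab)} ∪ {at(hall), open(d_hall_lab)}
          = {at(hall), open(d_bay_office), open(d_hall_lab)}

== RESULT ==
["at(hall)", "open(d_bay_office)", "open(d_hall_lab)"]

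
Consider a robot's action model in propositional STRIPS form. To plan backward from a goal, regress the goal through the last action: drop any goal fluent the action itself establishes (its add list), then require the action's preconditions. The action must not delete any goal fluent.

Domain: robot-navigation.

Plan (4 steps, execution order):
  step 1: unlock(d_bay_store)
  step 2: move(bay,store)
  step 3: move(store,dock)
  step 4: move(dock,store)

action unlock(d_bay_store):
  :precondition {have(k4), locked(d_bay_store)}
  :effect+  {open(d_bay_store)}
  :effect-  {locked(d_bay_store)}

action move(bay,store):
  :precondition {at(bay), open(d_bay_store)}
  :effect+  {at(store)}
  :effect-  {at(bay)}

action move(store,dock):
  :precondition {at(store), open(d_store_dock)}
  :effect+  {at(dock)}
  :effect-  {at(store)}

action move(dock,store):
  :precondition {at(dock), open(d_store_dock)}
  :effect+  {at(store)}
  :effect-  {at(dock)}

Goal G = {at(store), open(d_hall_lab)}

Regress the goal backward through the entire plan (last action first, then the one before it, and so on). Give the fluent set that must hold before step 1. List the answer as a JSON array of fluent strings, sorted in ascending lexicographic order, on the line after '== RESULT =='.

Regress step by step:
  through step 4 (move(dock,store)): drop {at(store)}, keep {open(d_hall_lab)}, require {at(dock), open(d_store_dock)}
    → {at(dock), open(d_hall_lab), open(d_store_dock)}
  through step 3 (move(store,dock)): drop {at(dock)}, keep {open(d_hall_lab), open(d_store_dock)}, require {at(store), open(d_store_dock)}
    → {at(store), open(d_hall_lab), open(d_store_dock)}
  through step 2 (move(bay,store)): drop {at(store)}, keep {open(d_hall_lab), open(d_store_dock)}, require {at(bay), open(d_bay_store)}
    → {at(bay), open(d_bay_store), open(d_hall_lab), open(d_store_dock)}
  through step 1 (unlock(d_bay_store)): drop {open(d_bay_store)}, keep {at(bay), open(d_hall_lab), open(d_store_dock)}, require {have(k4), locked(d_bay_store)}
    → {at(bay), have(k4), locked(d_bay_store), open(d_hall_lab), open(d_store_dock)}

== RESULT ==
["at(bay)", "have(k4)", "locked(d_bay_store)", "open(d_hall_lab)", "open(d_store_dock)"]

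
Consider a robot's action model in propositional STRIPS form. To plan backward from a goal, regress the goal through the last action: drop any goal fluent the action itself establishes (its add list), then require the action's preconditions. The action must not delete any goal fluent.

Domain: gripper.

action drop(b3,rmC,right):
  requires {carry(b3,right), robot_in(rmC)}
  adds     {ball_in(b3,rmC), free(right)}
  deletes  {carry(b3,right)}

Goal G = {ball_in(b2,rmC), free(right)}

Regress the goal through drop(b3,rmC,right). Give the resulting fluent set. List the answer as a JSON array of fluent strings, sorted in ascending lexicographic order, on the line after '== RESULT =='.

Compute (G \ add) ∪ pre:
  G ∩ del = {}  (empty — regression defined)
  G \ add = {ball_in(b2,rmC), free(right)} \ {ball_in(b3,rmC), free(right)} = {ball_in(b2,rmC)}
  ∪ pre   = {ball_in(b2,rmC)} ∪ {carry(b3,right), robot_in(rmC)}
          = {ball_in(b2,rmC), carry(b3,right), robot_in(rmC)}

== RESULT ==
["ball_in(b2,rmC)", "carry(b3,right)", "robot_in(rmC)"]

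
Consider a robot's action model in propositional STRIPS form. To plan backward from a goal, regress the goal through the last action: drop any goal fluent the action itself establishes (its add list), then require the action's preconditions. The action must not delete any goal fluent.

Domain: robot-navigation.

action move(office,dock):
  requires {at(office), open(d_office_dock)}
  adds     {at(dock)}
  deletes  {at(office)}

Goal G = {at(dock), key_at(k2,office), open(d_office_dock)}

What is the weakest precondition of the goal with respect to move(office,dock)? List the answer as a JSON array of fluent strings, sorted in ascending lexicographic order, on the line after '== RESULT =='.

Compute (G \ add) ∪ pre:
  G ∩ del = {}  (empty — regression defined)
  G \ add = {at(dock), key_at(k2,office), open(d_office_dock)} \ {at(dock)} = {key_at(k2,office), open(d_office_dock)}
  ∪ pre   = {key_at(k2,office), open(d_office_dock)} ∪ {at(office), open(d_office_dock)}
          = {at(office), key_at(k2,office), open(d_office_dock)}

== RESULT ==
["at(office)", "key_at(k2,office)", "open(d_office_dock)"]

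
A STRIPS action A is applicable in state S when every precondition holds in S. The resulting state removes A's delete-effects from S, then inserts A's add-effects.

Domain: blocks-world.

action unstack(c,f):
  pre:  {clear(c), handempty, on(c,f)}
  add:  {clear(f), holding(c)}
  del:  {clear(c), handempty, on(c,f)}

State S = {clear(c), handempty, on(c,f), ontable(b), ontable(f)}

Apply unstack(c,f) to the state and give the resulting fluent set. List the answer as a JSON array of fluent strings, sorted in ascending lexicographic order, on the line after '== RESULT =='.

Compute (S \ del) ∪ add:
  pre ⊆ S: {clear(c), handempty, on(c,f)} ⊆ S  — applicable
  S \ del = {ontable(b), ontable(f)}
  ∪ add   = {clear(f), holding(c), ontable(b), ontable(f)}

== RESULT ==
["clear(f)", "holding(c)", "ontable(b)", "ontable(f)"]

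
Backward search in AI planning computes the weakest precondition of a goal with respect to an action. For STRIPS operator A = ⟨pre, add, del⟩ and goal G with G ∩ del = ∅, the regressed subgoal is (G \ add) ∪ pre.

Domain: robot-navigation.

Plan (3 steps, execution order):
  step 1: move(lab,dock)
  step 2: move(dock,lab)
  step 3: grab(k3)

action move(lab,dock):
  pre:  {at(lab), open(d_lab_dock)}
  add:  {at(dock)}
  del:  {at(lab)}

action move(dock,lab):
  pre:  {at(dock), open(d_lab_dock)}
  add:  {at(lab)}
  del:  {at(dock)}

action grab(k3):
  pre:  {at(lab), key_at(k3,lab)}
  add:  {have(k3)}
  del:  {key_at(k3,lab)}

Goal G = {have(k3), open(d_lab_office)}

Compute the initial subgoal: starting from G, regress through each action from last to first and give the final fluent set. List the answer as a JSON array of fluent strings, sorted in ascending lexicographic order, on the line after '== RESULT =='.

Regress step by step:
  through step 3 (grab(k3)): drop {have(k3)}, keep {open(d_lab_office)}, require {at(lab), key_at(k3,lab)}
    → {at(lab), key_at(k3,lab), open(d_lab_office)}
  through step 2 (move(dock,lab)): drop {at(lab)}, keep {key_at(k3,lab), open(d_lab_office)}, require {at(dock), open(d_lab_dock)}
    → {at(dock), key_at(k3,lab), open(d_lab_dock), open(d_lab_office)}
  through step 1 (move(lab,dock)): drop {at(dock)}, keep {key_at(k3,lab), open(d_lab_dock), open(d_lab_office)}, require {at(lab), open(d_lab_dock)}
    → {at(lab), key_at(k3,lab), open(d_lab_dock), open(d_lab_office)}

== RESULT ==
["at(lab)", "key_at(k3,lab)", "open(d_lab_dock)", "open(d_lab_office)"]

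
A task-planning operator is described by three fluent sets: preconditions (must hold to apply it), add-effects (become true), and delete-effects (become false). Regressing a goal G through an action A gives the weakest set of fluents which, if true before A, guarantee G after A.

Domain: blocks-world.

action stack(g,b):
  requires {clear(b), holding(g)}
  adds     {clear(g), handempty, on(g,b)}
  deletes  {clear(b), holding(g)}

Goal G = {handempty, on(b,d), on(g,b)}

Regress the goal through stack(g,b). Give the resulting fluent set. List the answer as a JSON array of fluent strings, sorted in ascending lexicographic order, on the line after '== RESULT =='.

Compute (G \ add) ∪ pre:
  G ∩ del = {}  (empty — regression defined)
  G \ add = {handempty, on(b,d), on(g,b)} \ {clear(g), handempty, on(g,b)} = {on(b,d)}
  ∪ pre   = {on(b,d)} ∪ {clear(b), holding(g)}
          = {clear(b), holding(g), on(b,d)}

== RESULT ==
["clear(b)", "holding(g)", "on(b,d)"]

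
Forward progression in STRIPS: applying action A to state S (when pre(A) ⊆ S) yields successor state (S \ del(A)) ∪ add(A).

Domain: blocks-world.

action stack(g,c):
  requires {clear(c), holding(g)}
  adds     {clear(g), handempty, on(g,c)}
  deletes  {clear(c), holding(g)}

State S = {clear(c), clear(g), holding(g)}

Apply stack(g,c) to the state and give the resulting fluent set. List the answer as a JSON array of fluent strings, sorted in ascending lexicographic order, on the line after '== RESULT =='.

Progress:
  pre ⊆ S: {clear(c), holding(g)} ⊆ S  — applicable
  S \ del = {clear(g)}
  ∪ add   = {clear(g), handempty, on(g,c)}

== RESULT ==
["clear(g)", "handempty", "on(g,c)"]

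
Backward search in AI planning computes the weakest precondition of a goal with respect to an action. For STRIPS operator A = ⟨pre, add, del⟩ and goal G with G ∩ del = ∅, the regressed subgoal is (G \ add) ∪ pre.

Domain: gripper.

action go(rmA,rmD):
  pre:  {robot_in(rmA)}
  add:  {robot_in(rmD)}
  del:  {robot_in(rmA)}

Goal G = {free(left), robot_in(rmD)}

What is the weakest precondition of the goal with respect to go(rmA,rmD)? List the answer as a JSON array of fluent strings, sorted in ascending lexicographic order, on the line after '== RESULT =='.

Regress:
  G ∩ del = {}  (empty — regression defined)
  G \ add = {free(left), robot_in(rmD)} \ {robot_in(rmD)} = {free(left)}
  ∪ pre   = {free(left)} ∪ {robot_in(rmA)}
          = {free(left), robot_in(rmA)}

== RESULT ==
["free(left)", "robot_in(rmA)"]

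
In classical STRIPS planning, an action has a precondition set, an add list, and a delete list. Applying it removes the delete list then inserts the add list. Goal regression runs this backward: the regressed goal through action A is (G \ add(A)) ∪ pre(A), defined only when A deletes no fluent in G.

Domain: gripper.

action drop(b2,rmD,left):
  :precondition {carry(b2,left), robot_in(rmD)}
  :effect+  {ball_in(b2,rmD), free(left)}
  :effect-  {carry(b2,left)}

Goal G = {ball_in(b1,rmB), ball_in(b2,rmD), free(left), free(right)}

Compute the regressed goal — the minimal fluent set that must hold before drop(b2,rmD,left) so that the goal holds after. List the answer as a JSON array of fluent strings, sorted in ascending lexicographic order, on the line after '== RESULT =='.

Compute (G \ add) ∪ pre:
  G ∩ del = {}  (empty — regression defined)
  G \ add = {ball_in(b1,rmB), ball_in(b2,rmD), free(left), free(right)} \ {ball_in(b2,rmD), free(left)} = {ball_in(b1,rmB), free(right)}
  ∪ pre   = {ball_in(b1,rmB), free(right)} ∪ {carry(b2,left), robot_in(rmD)}
          = {ball_in(b1,rmB), carry(b2,left), free(right), robot_in(rmD)}

== RESULT ==
["ball_in(b1,rmB)", "carry(b2,left)", "free(right)", "robot_in(rmD)"]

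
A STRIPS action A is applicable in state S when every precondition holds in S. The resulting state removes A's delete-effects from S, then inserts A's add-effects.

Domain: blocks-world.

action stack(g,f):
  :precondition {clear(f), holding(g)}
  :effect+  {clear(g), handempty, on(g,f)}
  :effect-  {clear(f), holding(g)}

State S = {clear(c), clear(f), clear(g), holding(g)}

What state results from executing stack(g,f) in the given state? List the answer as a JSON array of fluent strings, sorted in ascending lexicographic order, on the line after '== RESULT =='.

Progress:
  pre ⊆ S: {clear(f), holding(g)} ⊆ S  — applicable
  S \ del = {clear(c), clear(g)}
  ∪ add   = {clear(c), clear(g), handempty, on(g,f)}

== RESULT ==
["clear(c)", "clear(g)", "handempty", "on(g,f)"]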